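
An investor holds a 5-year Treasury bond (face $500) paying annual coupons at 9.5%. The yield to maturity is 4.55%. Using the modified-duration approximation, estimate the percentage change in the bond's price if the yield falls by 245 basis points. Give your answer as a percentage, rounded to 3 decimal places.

+10.042%

Periodic yield y = 0.0455. Modified duration first:
  t   CF        PV=CF/(1+0.0455)^t    t·PV
  1        47.50        45.4328        45.4328
  2        47.50        43.4556        86.9112
  3        47.50        41.5644       124.6932
  4        47.50        39.7555       159.0221
  5       547.50       438.2924     2,191.4620
  Σ                    608.5007     2,607.5212
P = 608.5007; D_Mac = 4.28516 yrs; D_mod = 4.28516/(1+0.0455) = 4.09867 yrs.
ΔP/P ≈ -D_mod · Δy = -4.09867 × (-0.0245) = +0.100417 = +10.0417%.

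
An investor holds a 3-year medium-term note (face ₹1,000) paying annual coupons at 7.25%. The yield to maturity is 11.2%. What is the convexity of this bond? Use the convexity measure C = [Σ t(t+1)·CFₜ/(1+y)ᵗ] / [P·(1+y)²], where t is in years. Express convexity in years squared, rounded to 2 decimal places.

8.81

With y = 0.112:
  t   CF        PV=CF/(1+0.112)^t    t·PV        t(t+1)·PV
  1        72.50        65.1978        65.1978         130.3957
  2        72.50        58.6312       117.2623         351.7869
  3     1,072.50       779.9791     2,339.9372       9,359.7486
  Σ                    903.8080     2,522.3973       9,841.9312
P = 903.8080.
Convexity = Σ t(t+1)·PV / [P·(1+y)²] = 9,841.9312 / (903.8080 × 1.236544) = 8.80632.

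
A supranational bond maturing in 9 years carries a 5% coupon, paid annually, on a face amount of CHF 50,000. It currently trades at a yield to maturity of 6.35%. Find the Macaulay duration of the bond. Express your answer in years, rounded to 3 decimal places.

Periodic yield y = 0.0635. Discount each cash flow and weight by its year:
  t   CF        PV=CF/(1+0.0635)^t    t·PV
  1     2,500.00     2,350.7287     2,350.7287
  2     2,500.00     2,210.3702     4,420.7404
  3     2,500.00     2,078.3923     6,235.1769
  4     2,500.00     1,954.2946     7,817.1784
  5     2,500.00     1,837.6066     9,188.0329
  6     2,500.00     1,727.8858    10,367.3150
  7     2,500.00     1,624.7163    11,373.0144
  8     2,500.00     1,527.7070    12,221.6556
  9    52,500.00    30,166.2868   271,496.5809
  Σ                 45,477.9883   335,470.4233
Price P = Σ PV = 45,477.9883.
Macaulay duration = Σ(t·PV) / P = 335,470.4233 / 45,477.9883 = 7.37654 years.

7.377 years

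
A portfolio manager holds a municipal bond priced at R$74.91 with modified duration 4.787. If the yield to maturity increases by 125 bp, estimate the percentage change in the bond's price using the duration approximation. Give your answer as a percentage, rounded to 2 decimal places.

-5.98%

Duration approximation: ΔP/P ≈ -D_mod · Δy = -4.787 × (+0.0125) = -0.0598375.
As a percentage: -5.98375%.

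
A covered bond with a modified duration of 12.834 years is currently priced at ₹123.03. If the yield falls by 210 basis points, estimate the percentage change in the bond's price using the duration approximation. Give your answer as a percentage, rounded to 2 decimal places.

+26.95%

Duration approximation: ΔP/P ≈ -D_mod · Δy = -12.834 × (-0.021) = +0.269514.
As a percentage: +26.9514%.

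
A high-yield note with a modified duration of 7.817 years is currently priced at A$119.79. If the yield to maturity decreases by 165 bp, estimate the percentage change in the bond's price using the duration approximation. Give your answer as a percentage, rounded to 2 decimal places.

Duration approximation: ΔP/P ≈ -D_mod · Δy = -7.817 × (-0.0165) = +0.1289805.
As a percentage: +12.89805%.

+12.90%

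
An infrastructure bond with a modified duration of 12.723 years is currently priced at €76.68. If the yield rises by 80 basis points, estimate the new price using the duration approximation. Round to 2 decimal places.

Duration approximation: ΔP/P ≈ -D_mod · Δy = -12.723 × (+0.008) = -0.101784.
New price ≈ 76.68 × (1 - 0.101784) = 68.87520288.

€68.88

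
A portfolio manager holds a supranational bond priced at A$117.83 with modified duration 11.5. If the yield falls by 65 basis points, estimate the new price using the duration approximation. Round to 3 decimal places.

A$126.638

Duration approximation: ΔP/P ≈ -D_mod · Δy = -11.5 × (-0.0065) = +0.074750.
New price ≈ 117.83 × (1 + 0.074750) = 126.6377925.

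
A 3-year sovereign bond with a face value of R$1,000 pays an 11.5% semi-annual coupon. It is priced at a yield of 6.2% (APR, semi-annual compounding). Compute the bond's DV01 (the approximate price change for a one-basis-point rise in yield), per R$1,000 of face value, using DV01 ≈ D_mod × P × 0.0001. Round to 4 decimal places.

R$0.2936

Periodic yield y = 0.031.
  t   CF        PV=CF/(1+0.031)^t    t·PV
  1        57.50        55.7711        55.7711
  2        57.50        54.0942       108.1884
  3        57.50        52.4677       157.4030
  4        57.50        50.8901       203.5603
  5        57.50        49.3599       246.7996
  6     1,057.50       880.4980     5,282.9881
  Σ                  1,143.0810     6,054.7106
P = 1,143.0810; D_Mac = 5.29683 half-year periods = 2.64842 yrs; D_mod = 2.56878 yrs.
DV01 ≈ 2.56878 × 1,143.0810 × 0.0001 = 0.293633.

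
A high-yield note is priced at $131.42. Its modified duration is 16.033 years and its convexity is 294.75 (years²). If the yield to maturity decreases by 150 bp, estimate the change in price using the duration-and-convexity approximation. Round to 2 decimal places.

+$35.96

Duration effect: -D_mod·Δy = -16.033 × (-0.015) = +0.240495
Convexity effect: ½·C·(Δy)² = 0.5 × 294.75 × (-0.015)² = +0.033159375
ΔP/P ≈ +0.240495 + 0.033159375 = +0.273654375
ΔP ≈ 131.42 × (+0.273654375) = +35.9636579625.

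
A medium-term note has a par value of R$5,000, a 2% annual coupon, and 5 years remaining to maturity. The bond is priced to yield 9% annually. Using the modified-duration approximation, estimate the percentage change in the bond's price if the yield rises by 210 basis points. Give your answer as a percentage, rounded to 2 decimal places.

Periodic yield y = 0.09. Modified duration first:
  t   CF        PV=CF/(1+0.09)^t    t·PV
  1       100.00        91.7431        91.7431
  2       100.00        84.1680       168.3360
  3       100.00        77.2183       231.6550
  4       100.00        70.8425       283.3701
  5     5,100.00     3,314.6501    16,573.2504
  Σ                  3,638.6221    17,348.3546
P = 3,638.6221; D_Mac = 4.76784 yrs; D_mod = 4.76784/(1+0.09) = 4.37416 yrs.
ΔP/P ≈ -D_mod · Δy = -4.37416 × (+0.021) = -0.091857 = -9.1857%.

-9.19%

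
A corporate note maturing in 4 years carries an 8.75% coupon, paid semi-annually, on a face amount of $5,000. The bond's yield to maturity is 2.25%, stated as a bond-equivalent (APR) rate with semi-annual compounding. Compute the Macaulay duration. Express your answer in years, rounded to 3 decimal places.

Periodic yield y = 0.01125. Discount each cash flow and weight by its period:
  t   CF        PV=CF/(1+0.01125)^t    t·PV
  1       218.75       216.3164       216.3164
  2       218.75       213.9100       427.8199
  3       218.75       211.5302       634.5907
  4       218.75       209.1770       836.7080
  5       218.75       206.8499     1,034.2497
  6       218.75       204.5488     1,227.2926
  7       218.75       202.2732     1,415.9123
  8     5,218.75     4,771.9756    38,175.8049
  Σ                  6,236.5811    43,968.6945
Price P = Σ PV = 6,236.5811.
Macaulay duration = Σ(t·PV) / P = 43,968.6945 / 6,236.5811 = 7.05013 half-year periods.
In years: 7.05013 / 2 = 3.52506 years.

3.525 years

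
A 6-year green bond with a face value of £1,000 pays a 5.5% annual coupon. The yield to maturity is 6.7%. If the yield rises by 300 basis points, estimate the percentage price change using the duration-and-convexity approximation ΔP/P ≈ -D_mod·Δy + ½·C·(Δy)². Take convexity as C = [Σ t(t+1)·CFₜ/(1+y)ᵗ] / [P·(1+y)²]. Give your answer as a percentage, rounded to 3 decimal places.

-13.362%

With y = 0.067:
  t   CF        PV=CF/(1+0.067)^t    t·PV        t(t+1)·PV
  1        55.00        51.5464        51.5464         103.0928
  2        55.00        48.3096        96.6193         289.8579
  3        55.00        45.2761       135.8284         543.3137
  4        55.00        42.4331       169.7325         848.6625
  5        55.00        39.7686       198.8431       1,193.0588
  6     1,055.00       714.9340     4,289.6039      30,027.2274
  Σ                    942.2679     4,942.1737      33,005.2131
P = 942.2679; D_Mac = 5.24498 yrs; D_mod = 4.91563 yrs; C = 30.76659.
Duration effect: -4.91563 × (+0.03) = -0.147469
Convexity effect: 0.5 × 30.76659 × (0.03)² = +0.0138450
ΔP/P ≈ -0.147469 + 0.0138450 = -0.133624 = -13.3624%.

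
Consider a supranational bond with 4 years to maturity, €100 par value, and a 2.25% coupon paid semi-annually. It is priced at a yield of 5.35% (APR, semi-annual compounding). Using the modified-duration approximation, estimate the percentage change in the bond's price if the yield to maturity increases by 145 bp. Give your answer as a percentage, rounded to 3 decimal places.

Periodic yield y = 0.02675. Modified duration first:
  t   CF        PV=CF/(1+0.02675)^t    t·PV
  1        1.125         1.0957         1.0957
  2        1.125         1.0671         2.1343
  3        1.125         1.0393         3.1180
  4        1.125         1.0123         4.0491
  5        1.125         0.9859         4.9295
  6        1.125         0.9602         5.7612
  7        1.125         0.9352         6.5463
  8      101.125        81.8730       654.9842
  Σ                     88.9688       682.6183
P = 88.9688; D_Mac = 7.67256 half-year periods = 3.83628 yrs; D_mod = 3.83628/(1+0.02675) = 3.73633 yrs.
ΔP/P ≈ -D_mod · Δy = -3.73633 × (+0.0145) = -0.054177 = -5.4177%.

-5.418%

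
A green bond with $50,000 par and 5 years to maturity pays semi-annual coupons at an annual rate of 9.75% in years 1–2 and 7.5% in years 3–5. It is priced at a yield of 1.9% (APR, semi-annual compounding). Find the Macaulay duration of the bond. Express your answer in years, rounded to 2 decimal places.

Periodic yield y = 0.0095. Discount each cash flow and weight by its period:
  t   CF        PV=CF/(1+0.0095)^t    t·PV
  1     2,437.50     2,414.5617     2,414.5617
  2     2,437.50     2,391.8392     4,783.6784
  3     2,437.50     2,369.3306     7,107.9917
  4     2,437.50     2,347.0337     9,388.1349
  5     1,875.00     1,788.4206     8,942.1028
  6     1,875.00     1,771.5905    10,629.5427
  7     1,875.00     1,754.9187    12,284.4311
  8     1,875.00     1,738.4039    13,907.2311
  9     1,875.00     1,722.0445    15,498.4002
  10   51,875.00    47,194.8790   471,948.7900
  Σ                 65,493.0223   556,904.8646
Price P = Σ PV = 65,493.0223.
Macaulay duration = Σ(t·PV) / P = 556,904.8646 / 65,493.0223 = 8.50327 half-year periods.
In years: 8.50327 / 2 = 4.25164 years.

4.25 years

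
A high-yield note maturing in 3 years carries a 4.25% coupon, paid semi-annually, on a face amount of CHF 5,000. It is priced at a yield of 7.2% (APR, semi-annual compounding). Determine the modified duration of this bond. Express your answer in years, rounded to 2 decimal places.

2.74 years

Periodic yield y = 0.036. First find Macaulay duration:
  t   CF        PV=CF/(1+0.036)^t    t·PV
  1       106.25       102.5579       102.5579
  2       106.25        98.9941       197.9883
  3       106.25        95.5542       286.6625
  4       106.25        92.2338       368.9350
  5       106.25        89.0287       445.1436
  6     5,106.25     4,129.9381    24,779.6285
  Σ                  4,608.3068    26,180.9159
P = 4,608.3068; Macaulay duration = 26,180.9159 / 4,608.3068 = 5.68124 half-year periods = 2.84062 years.
Modified duration = D_Mac / (1 + y) = 2.84062 / 1.036 = 2.74191 years.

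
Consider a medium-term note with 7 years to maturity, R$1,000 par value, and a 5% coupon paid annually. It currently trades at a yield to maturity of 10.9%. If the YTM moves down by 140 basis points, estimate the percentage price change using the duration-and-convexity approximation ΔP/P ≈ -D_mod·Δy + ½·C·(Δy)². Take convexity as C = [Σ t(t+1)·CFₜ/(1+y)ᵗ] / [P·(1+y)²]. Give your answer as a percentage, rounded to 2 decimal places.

With y = 0.109:
  t   CF        PV=CF/(1+0.109)^t    t·PV        t(t+1)·PV
  1        50.00        45.0857        45.0857          90.1713
  2        50.00        40.6543        81.3087         243.9260
  3        50.00        36.6586       109.9757         439.9027
  4        50.00        33.0555       132.2220         661.1101
  5        50.00        29.8066       149.0329         894.1977
  6        50.00        26.8770       161.2620       1,128.8338
  7     1,050.00       508.9422     3,562.5955      28,500.7641
  Σ                    721.0799     4,241.4825      31,958.9057
P = 721.0799; D_Mac = 5.88213 yrs; D_mod = 5.30399 yrs; C = 36.03674.
Duration effect: -5.30399 × (-0.014) = +0.074256
Convexity effect: 0.5 × 36.03674 × (-0.014)² = +0.0035316
ΔP/P ≈ +0.074256 + 0.0035316 = +0.077787 = +7.7787%.

+7.78%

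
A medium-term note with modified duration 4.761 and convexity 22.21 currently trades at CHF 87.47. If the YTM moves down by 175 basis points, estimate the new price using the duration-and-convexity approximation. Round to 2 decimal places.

CHF 95.06

Duration effect: -D_mod·Δy = -4.761 × (-0.0175) = +0.0833175
Convexity effect: ½·C·(Δy)² = 0.5 × 22.21 × (-0.0175)² = +0.00340090625
ΔP/P ≈ +0.0833175 + 0.00340090625 = +0.08671840625
New price ≈ 87.47 × (1 + 0.08671840625) = 95.0552589946875.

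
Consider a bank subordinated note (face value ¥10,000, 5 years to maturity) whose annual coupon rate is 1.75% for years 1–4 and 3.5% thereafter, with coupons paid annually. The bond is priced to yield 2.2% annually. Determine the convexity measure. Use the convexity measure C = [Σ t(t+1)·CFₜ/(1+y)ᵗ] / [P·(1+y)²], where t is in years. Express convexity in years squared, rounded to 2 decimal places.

With y = 0.022:
  t   CF        PV=CF/(1+0.022)^t    t·PV        t(t+1)·PV
  1       175.00       171.2329       171.2329         342.4658
  2       175.00       167.5468       335.0937       1,005.2811
  3       175.00       163.9402       491.8205       1,967.2820
  4       175.00       160.4111       641.6445       3,208.2224
  5    10,350.00     9,282.9470    46,414.7350     278,488.4099
  Σ                  9,946.0780    48,054.5265     285,011.6611
P = 9,946.0780.
Convexity = Σ t(t+1)·PV / [P·(1+y)²] = 285,011.6611 / (9,946.0780 × 1.044484) = 27.43525.

27.44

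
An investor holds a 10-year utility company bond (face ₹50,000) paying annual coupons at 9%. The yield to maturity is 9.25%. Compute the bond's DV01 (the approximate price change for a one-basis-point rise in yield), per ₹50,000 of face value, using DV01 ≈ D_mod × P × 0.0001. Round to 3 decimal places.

₹31.391

Periodic yield y = 0.0925.
  t   CF        PV=CF/(1+0.0925)^t    t·PV
  1     4,500.00     4,118.9931     4,118.9931
  2     4,500.00     3,770.2454     7,540.4909
  3     4,500.00     3,451.0256    10,353.0767
  4     4,500.00     3,158.8335    12,635.3339
  5     4,500.00     2,891.3808    14,456.9038
  6     4,500.00     2,646.5728    15,879.4366
  7     4,500.00     2,422.4922    16,957.4457
  8     4,500.00     2,217.3842    17,739.0736
  9     4,500.00     2,029.6423    18,266.7806
  10   54,500.00    22,499.9755   224,999.7553
  Σ                 49,206.5454   342,947.2902
P = 49,206.5454; D_Mac = 6.96955 yrs; D_mod = 6.37945 yrs.
DV01 ≈ 6.37945 × 49,206.5454 × 0.0001 = 31.391056.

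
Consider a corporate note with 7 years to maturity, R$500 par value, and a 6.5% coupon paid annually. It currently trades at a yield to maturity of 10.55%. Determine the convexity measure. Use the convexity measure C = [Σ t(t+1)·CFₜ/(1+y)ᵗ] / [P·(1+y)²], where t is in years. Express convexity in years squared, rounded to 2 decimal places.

34.62

With y = 0.1055:
  t   CF        PV=CF/(1+0.1055)^t    t·PV        t(t+1)·PV
  1        32.50        29.3985        29.3985          58.7969
  2        32.50        26.5929        53.1858         159.5575
  3        32.50        24.0551        72.1653         288.6612
  4        32.50        21.7595        87.0379         435.1895
  5        32.50        19.6829        98.4146         590.4877
  6        32.50        17.8045       106.8273         747.7909
  7       532.50       263.8812     1,847.1681      14,777.3449
  Σ                    403.1746     2,294.1975      17,057.8286
P = 403.1746.
Convexity = Σ t(t+1)·PV / [P·(1+y)²] = 17,057.8286 / (403.1746 × 1.222130) = 34.61889.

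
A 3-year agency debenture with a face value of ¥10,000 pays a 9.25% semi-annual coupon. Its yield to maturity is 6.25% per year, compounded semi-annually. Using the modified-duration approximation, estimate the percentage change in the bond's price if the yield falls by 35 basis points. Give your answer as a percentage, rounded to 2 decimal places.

+0.92%

Periodic yield y = 0.03125. Modified duration first:
  t   CF        PV=CF/(1+0.03125)^t    t·PV
  1       462.50       448.4848       448.4848
  2       462.50       434.8944       869.7888
  3       462.50       421.7158     1,265.1473
  4       462.50       408.9365     1,635.7461
  5       462.50       396.5445     1,982.7225
  6    10,462.50     8,698.6469    52,191.8813
  Σ                 10,809.2229    58,393.7709
P = 10,809.2229; D_Mac = 5.40222 half-year periods = 2.70111 yrs; D_mod = 2.70111/(1+0.03125) = 2.61926 yrs.
ΔP/P ≈ -D_mod · Δy = -2.61926 × (-0.0035) = +0.009167 = +0.9167%.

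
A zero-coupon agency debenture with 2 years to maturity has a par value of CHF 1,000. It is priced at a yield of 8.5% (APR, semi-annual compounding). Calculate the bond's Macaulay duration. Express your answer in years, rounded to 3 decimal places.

2.000 years

A zero-coupon bond has a single cash flow at maturity, so its Macaulay duration equals its maturity: 2 years.
(Equivalently: 4 semi-annual periods ÷ 2 = 2 years.)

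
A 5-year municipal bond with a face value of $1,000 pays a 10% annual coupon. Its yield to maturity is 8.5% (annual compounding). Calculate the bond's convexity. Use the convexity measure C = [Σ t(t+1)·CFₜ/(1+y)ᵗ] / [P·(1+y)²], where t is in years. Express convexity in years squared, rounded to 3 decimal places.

With y = 0.085:
  t   CF        PV=CF/(1+0.085)^t    t·PV        t(t+1)·PV
  1       100.00        92.1659        92.1659         184.3318
  2       100.00        84.9455       169.8911         509.6732
  3       100.00        78.2908       234.8724         939.4897
  4       100.00        72.1574       288.6297       1,443.1486
  5     1,100.00       731.5500     3,657.7498      21,946.4990
  Σ                  1,059.1096     4,443.3089      25,023.1422
P = 1,059.1096.
Convexity = Σ t(t+1)·PV / [P·(1+y)²] = 25,023.1422 / (1,059.1096 × 1.177225) = 20.06973.

20.070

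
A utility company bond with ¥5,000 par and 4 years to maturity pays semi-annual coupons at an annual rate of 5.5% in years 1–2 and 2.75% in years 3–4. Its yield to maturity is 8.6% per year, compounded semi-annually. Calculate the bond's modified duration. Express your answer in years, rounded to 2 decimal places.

3.49 years

Periodic yield y = 0.043. First find Macaulay duration:
  t   CF        PV=CF/(1+0.043)^t    t·PV
  1       137.50       131.8313       131.8313
  2       137.50       126.3962       252.7924
  3       137.50       121.1853       363.5558
  4       137.50       116.1891       464.7565
  5        68.75        55.6995       278.4974
  6        68.75        53.4031       320.4189
  7        68.75        51.2015       358.4104
  8     5,068.75     3,619.3152    28,954.5214
  Σ                  4,275.2211    31,124.7840
P = 4,275.2211; Macaulay duration = 31,124.7840 / 4,275.2211 = 7.28027 half-year periods = 3.64014 years.
Modified duration = D_Mac / (1 + y) = 3.64014 / 1.043 = 3.49006 years.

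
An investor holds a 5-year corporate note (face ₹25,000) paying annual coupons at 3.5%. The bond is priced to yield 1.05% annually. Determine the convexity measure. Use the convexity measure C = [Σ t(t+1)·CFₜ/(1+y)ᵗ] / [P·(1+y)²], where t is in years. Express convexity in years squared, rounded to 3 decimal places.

With y = 0.0105:
  t   CF        PV=CF/(1+0.0105)^t    t·PV        t(t+1)·PV
  1       875.00       865.9080       865.9080       1,731.8159
  2       875.00       856.9104     1,713.8208       5,141.4624
  3       875.00       848.0063     2,544.0190      10,176.0761
  4       875.00       839.1948     3,356.7792      16,783.8959
  5    25,875.00    24,558.3265   122,791.6326     736,749.7954
  Σ                 27,968.3460   131,272.1596     770,583.0458
P = 27,968.3460.
Convexity = Σ t(t+1)·PV / [P·(1+y)²] = 770,583.0458 / (27,968.3460 × 1.021110) = 26.98237.

26.982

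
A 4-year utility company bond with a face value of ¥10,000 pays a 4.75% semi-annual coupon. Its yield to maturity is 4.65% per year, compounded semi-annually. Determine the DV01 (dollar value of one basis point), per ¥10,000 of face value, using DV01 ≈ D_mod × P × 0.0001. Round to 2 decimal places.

¥3.62

Periodic yield y = 0.02325.
  t   CF        PV=CF/(1+0.02325)^t    t·PV
  1       237.50       232.1036       232.1036
  2       237.50       226.8298       453.6596
  3       237.50       221.6758       665.0275
  4       237.50       216.6390       866.5559
  5       237.50       211.7166     1,058.5828
  6       237.50       206.9060     1,241.4360
  7       237.50       202.2047     1,415.4332
  8    10,237.50     8,518.0442    68,144.3534
  Σ                 10,036.1197    74,077.1521
P = 10,036.1197; D_Mac = 7.38106 half-year periods = 3.69053 yrs; D_mod = 3.60667 yrs.
DV01 ≈ 3.60667 × 10,036.1197 × 0.0001 = 3.619700.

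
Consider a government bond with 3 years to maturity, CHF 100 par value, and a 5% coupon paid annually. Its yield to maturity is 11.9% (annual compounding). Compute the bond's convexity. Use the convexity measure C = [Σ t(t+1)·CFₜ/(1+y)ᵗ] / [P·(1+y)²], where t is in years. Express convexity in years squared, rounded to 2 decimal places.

8.93

With y = 0.119:
  t   CF        PV=CF/(1+0.119)^t    t·PV        t(t+1)·PV
  1         5.00         4.4683         4.4683           8.9366
  2         5.00         3.9931         7.9862          23.9586
  3       105.00        74.9375       224.8124         899.2497
  Σ                     83.3988       237.2669         932.1448
P = 83.3988.
Convexity = Σ t(t+1)·PV / [P·(1+y)²] = 932.1448 / (83.3988 × 1.252161) = 8.92613.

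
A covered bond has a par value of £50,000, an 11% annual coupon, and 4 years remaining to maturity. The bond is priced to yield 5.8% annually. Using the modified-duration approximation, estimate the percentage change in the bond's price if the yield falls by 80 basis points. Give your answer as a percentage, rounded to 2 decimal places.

Periodic yield y = 0.058. Modified duration first:
  t   CF        PV=CF/(1+0.058)^t    t·PV
  1     5,500.00     5,198.4877     5,198.4877
  2     5,500.00     4,913.5045     9,827.0089
  3     5,500.00     4,644.1441    13,932.4323
  4    55,500.00    44,294.5519   177,178.2075
  Σ                 59,050.6881   206,136.1364
P = 59,050.6881; D_Mac = 3.49083 yrs; D_mod = 3.49083/(1+0.058) = 3.29946 yrs.
ΔP/P ≈ -D_mod · Δy = -3.29946 × (-0.008) = +0.026396 = +2.6396%.

+2.64%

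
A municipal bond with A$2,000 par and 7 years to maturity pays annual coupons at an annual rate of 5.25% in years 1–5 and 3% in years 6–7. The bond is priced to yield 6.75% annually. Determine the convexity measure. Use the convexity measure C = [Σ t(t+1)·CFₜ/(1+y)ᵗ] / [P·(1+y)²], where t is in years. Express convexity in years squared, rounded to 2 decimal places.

39.68

With y = 0.0675:
  t   CF        PV=CF/(1+0.0675)^t    t·PV        t(t+1)·PV
  1       105.00        98.3607        98.3607         196.7213
  2       105.00        92.1411       184.2823         552.8468
  3       105.00        86.3149       258.9446       1,035.7785
  4       105.00        80.8570       323.4281       1,617.1405
  5       105.00        75.7443       378.7214       2,272.3286
  6        60.00        40.5456       243.2737       1,702.9160
  7     2,060.00     1,304.0434     9,128.3036      73,026.4286
  Σ                  1,778.0070    10,615.3144      80,404.1603
P = 1,778.0070.
Convexity = Σ t(t+1)·PV / [P·(1+y)²] = 80,404.1603 / (1,778.0070 × 1.139556) = 39.68344.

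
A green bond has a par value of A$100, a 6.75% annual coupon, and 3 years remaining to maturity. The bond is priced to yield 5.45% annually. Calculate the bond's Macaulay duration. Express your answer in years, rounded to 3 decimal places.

Periodic yield y = 0.0545. Discount each cash flow and weight by its year:
  t   CF        PV=CF/(1+0.0545)^t    t·PV
  1         6.75         6.4011         6.4011
  2         6.75         6.0703        12.1406
  3       106.75        91.0391       273.1174
  Σ                    103.5106       291.6592
Price P = Σ PV = 103.5106.
Macaulay duration = Σ(t·PV) / P = 291.6592 / 103.5106 = 2.81767 years.

2.818 years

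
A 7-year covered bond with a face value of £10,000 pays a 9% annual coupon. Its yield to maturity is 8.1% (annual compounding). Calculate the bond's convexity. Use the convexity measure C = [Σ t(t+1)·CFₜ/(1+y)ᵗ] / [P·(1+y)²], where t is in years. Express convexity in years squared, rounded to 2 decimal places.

With y = 0.081:
  t   CF        PV=CF/(1+0.081)^t    t·PV        t(t+1)·PV
  1       900.00       832.5624       832.5624       1,665.1249
  2       900.00       770.1780     1,540.3560       4,621.0681
  3       900.00       712.4681     2,137.4043       8,549.6173
  4       900.00       659.0824     2,636.3297      13,181.6486
  5       900.00       609.6970     3,048.4849      18,290.9092
  6       900.00       564.0120     3,384.0720      23,688.5041
  7    10,900.00     6,318.9750    44,232.8253     353,862.6025
  Σ                 10,466.9750    57,812.0347     423,859.4747
P = 10,466.9750.
Convexity = Σ t(t+1)·PV / [P·(1+y)²] = 423,859.4747 / (10,466.9750 × 1.168561) = 34.65368.

34.65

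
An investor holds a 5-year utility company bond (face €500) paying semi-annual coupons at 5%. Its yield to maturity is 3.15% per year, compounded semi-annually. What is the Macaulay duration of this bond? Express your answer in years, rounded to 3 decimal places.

4.510 years

Periodic yield y = 0.01575. Discount each cash flow and weight by its period:
  t   CF        PV=CF/(1+0.01575)^t    t·PV
  1        12.50        12.3062        12.3062
  2        12.50        12.1154        24.2307
  3        12.50        11.9275        35.7825
  4        12.50        11.7426        46.9702
  5        12.50        11.5605        57.8024
  6        12.50        11.3812        68.2874
  7        12.50        11.2048        78.4333
  8        12.50        11.0310        88.2481
  9        12.50        10.8600        97.7397
  10      512.50       438.3546     4,383.5459
  Σ                    542.4836     4,893.3464
Price P = Σ PV = 542.4836.
Macaulay duration = Σ(t·PV) / P = 4,893.3464 / 542.4836 = 9.02027 half-year periods.
In years: 9.02027 / 2 = 4.51013 years.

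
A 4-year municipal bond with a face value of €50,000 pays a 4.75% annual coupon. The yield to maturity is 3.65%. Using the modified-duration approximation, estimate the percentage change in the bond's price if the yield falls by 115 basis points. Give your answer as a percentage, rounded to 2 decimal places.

+4.15%

Periodic yield y = 0.0365. Modified duration first:
  t   CF        PV=CF/(1+0.0365)^t    t·PV
  1     2,375.00     2,291.3652     2,291.3652
  2     2,375.00     2,210.6755     4,421.3510
  3     2,375.00     2,132.8273     6,398.4820
  4    52,375.00    45,378.1525   181,512.6100
  Σ                 52,013.0205   194,623.8081
P = 52,013.0205; D_Mac = 3.74183 yrs; D_mod = 3.74183/(1+0.0365) = 3.61006 yrs.
ΔP/P ≈ -D_mod · Δy = -3.61006 × (-0.0115) = +0.041516 = +4.1516%.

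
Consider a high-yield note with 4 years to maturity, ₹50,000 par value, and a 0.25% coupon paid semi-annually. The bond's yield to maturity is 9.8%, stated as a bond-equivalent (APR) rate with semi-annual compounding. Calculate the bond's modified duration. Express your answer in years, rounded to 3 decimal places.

3.792 years

Periodic yield y = 0.049. First find Macaulay duration:
  t   CF        PV=CF/(1+0.049)^t    t·PV
  1        62.50        59.5806        59.5806
  2        62.50        56.7975       113.5950
  3        62.50        54.1444       162.4332
  4        62.50        51.6153       206.4610
  5        62.50        49.2042       246.0212
  6        62.50        46.9059       281.4352
  7        62.50        44.7148       313.0038
  8    50,062.50    34,143.5464   273,148.3710
  Σ                 34,506.5090   274,530.9010
P = 34,506.5090; Macaulay duration = 274,530.9010 / 34,506.5090 = 7.95592 half-year periods = 3.97796 years.
Modified duration = D_Mac / (1 + y) = 3.97796 / 1.049 = 3.79214 years.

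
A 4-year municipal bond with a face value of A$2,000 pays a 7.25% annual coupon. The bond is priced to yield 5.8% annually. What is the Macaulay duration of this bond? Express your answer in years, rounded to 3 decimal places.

Periodic yield y = 0.058. Discount each cash flow and weight by its year:
  t   CF        PV=CF/(1+0.058)^t    t·PV
  1       145.00       137.0510       137.0510
  2       145.00       129.5378       259.0757
  3       145.00       122.4365       367.3096
  4     2,145.00     1,711.9246     6,847.6983
  Σ                  2,100.9500     7,611.1346
Price P = Σ PV = 2,100.9500.
Macaulay duration = Σ(t·PV) / P = 7,611.1346 / 2,100.9500 = 3.62271 years.

3.623 years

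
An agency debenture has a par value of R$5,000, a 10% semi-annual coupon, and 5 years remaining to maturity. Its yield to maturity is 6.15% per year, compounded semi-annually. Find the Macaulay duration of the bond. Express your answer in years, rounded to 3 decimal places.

4.133 years

Periodic yield y = 0.03075. Discount each cash flow and weight by its period:
  t   CF        PV=CF/(1+0.03075)^t    t·PV
  1       250.00       242.5418       242.5418
  2       250.00       235.3062       470.6123
  3       250.00       228.2864       684.8591
  4       250.00       221.4760       885.9039
  5       250.00       214.8688     1,074.3438
  6       250.00       208.4587     1,250.7520
  7       250.00       202.2398     1,415.6785
  8       250.00       196.2064     1,569.6515
  9       250.00       190.3531     1,713.1778
  10    5,250.00     3,878.1613    38,781.6130
  Σ                  5,817.8984    48,089.1339
Price P = Σ PV = 5,817.8984.
Macaulay duration = Σ(t·PV) / P = 48,089.1339 / 5,817.8984 = 8.26572 half-year periods.
In years: 8.26572 / 2 = 4.13286 years.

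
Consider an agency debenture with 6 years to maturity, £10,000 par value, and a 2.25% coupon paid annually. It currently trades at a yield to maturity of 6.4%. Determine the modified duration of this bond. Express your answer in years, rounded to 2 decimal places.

Periodic yield y = 0.064. First find Macaulay duration:
  t   CF        PV=CF/(1+0.064)^t    t·PV
  1       225.00       211.4662       211.4662
  2       225.00       198.7464       397.4928
  3       225.00       186.7917       560.3752
  4       225.00       175.5561       702.2245
  5       225.00       164.9964       824.9818
  6    10,225.00     7,047.1505    42,282.9032
  Σ                  7,984.7073    44,979.4437
P = 7,984.7073; Macaulay duration = 44,979.4437 / 7,984.7073 = 5.63320 years.
Modified duration = D_Mac / (1 + y) = 5.63320 / 1.064 = 5.29436 years.

5.29 years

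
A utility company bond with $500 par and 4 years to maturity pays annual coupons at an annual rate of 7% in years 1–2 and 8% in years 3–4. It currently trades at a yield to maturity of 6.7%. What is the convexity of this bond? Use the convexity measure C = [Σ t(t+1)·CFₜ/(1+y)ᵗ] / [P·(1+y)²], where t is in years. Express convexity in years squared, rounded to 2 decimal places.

With y = 0.067:
  t   CF        PV=CF/(1+0.067)^t    t·PV        t(t+1)·PV
  1        35.00        32.8022        32.8022          65.6045
  2        35.00        30.7425        61.4850         184.4550
  3        40.00        32.9281        98.7843         395.1373
  4       540.00       416.6161     1,666.4645       8,332.3226
  Σ                    513.0890     1,859.5361       8,977.5194
P = 513.0890.
Convexity = Σ t(t+1)·PV / [P·(1+y)²] = 8,977.5194 / (513.0890 × 1.138489) = 15.36862.

15.37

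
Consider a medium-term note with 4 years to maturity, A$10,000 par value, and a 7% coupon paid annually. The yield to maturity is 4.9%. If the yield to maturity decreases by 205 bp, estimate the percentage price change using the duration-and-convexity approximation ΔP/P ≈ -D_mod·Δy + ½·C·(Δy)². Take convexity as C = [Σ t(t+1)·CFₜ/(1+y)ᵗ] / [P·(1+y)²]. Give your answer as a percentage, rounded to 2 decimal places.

+7.45%

With y = 0.049:
  t   CF        PV=CF/(1+0.049)^t    t·PV        t(t+1)·PV
  1       700.00       667.3022       667.3022       1,334.6044
  2       700.00       636.1317     1,272.2635       3,816.7904
  3       700.00       606.4173     1,819.2519       7,277.0075
  4    10,700.00     8,836.5314    35,346.1256     176,730.6280
  Σ                 10,746.3826    39,104.9431     189,159.0302
P = 10,746.3826; D_Mac = 3.63889 yrs; D_mod = 3.46892 yrs; C = 15.99609.
Duration effect: -3.46892 × (-0.0205) = +0.071113
Convexity effect: 0.5 × 15.99609 × (-0.0205)² = +0.0033612
ΔP/P ≈ +0.071113 + 0.0033612 = +0.074474 = +7.4474%.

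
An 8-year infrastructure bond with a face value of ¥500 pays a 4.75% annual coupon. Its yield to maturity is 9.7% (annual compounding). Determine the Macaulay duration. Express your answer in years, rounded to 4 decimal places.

Periodic yield y = 0.097. Discount each cash flow and weight by its year:
  t   CF        PV=CF/(1+0.097)^t    t·PV
  1        23.75        21.6500        21.6500
  2        23.75        19.7356        39.4712
  3        23.75        17.9905        53.9716
  4        23.75        16.3997        65.5990
  5        23.75        14.9496        74.7482
  6        23.75        13.6277        81.7664
  7        23.75        12.4227        86.9591
  8       523.75       249.7302     1,997.8414
  Σ                    366.5061     2,422.0068
Price P = Σ PV = 366.5061.
Macaulay duration = Σ(t·PV) / P = 2,422.0068 / 366.5061 = 6.60837 years.

6.6084 years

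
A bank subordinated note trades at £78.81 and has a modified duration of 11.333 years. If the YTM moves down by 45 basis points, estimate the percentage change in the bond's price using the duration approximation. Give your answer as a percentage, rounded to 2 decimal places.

+5.10%

Duration approximation: ΔP/P ≈ -D_mod · Δy = -11.333 × (-0.0045) = +0.0509985.
As a percentage: +5.09985%.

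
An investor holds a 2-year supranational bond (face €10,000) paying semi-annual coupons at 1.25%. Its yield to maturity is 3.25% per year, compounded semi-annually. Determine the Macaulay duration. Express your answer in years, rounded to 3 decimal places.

Periodic yield y = 0.01625. Discount each cash flow and weight by its period:
  t   CF        PV=CF/(1+0.01625)^t    t·PV
  1        62.50        61.5006        61.5006
  2        62.50        60.5172       121.0344
  3        62.50        59.5495       178.6486
  4    10,062.50     9,434.1692    37,736.6766
  Σ                  9,615.7365    38,097.8603
Price P = Σ PV = 9,615.7365.
Macaulay duration = Σ(t·PV) / P = 38,097.8603 / 9,615.7365 = 3.96203 half-year periods.
In years: 3.96203 / 2 = 1.98102 years.

1.981 years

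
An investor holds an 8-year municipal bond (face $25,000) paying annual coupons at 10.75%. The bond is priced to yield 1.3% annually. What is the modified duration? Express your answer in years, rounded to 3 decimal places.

6.229 years

Periodic yield y = 0.013. First find Macaulay duration:
  t   CF        PV=CF/(1+0.013)^t    t·PV
  1     2,687.50     2,653.0109     2,653.0109
  2     2,687.50     2,618.9643     5,237.9286
  3     2,687.50     2,585.3547     7,756.0641
  4     2,687.50     2,552.1764    10,208.7057
  5     2,687.50     2,519.4239    12,597.1195
  6     2,687.50     2,487.0917    14,922.5503
  7     2,687.50     2,455.1744    17,186.2211
  8    27,687.50    24,969.4043   199,755.2341
  Σ                 42,840.6006   270,316.8343
P = 42,840.6006; Macaulay duration = 270,316.8343 / 42,840.6006 = 6.30983 years.
Modified duration = D_Mac / (1 + y) = 6.30983 / 1.013 = 6.22885 years.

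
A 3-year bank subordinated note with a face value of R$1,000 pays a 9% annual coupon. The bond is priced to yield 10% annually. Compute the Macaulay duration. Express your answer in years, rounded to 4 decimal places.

2.7559 years

Periodic yield y = 0.1. Discount each cash flow and weight by its year:
  t   CF        PV=CF/(1+0.1)^t    t·PV
  1        90.00        81.8182        81.8182
  2        90.00        74.3802       148.7603
  3     1,090.00       818.9331     2,456.7994
  Σ                    975.1315     2,687.3779
Price P = Σ PV = 975.1315.
Macaulay duration = Σ(t·PV) / P = 2,687.3779 / 975.1315 = 2.75591 years.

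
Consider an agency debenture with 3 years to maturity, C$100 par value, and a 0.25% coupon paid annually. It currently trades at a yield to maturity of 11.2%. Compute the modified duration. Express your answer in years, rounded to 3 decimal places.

2.690 years

Periodic yield y = 0.112. First find Macaulay duration:
  t   CF        PV=CF/(1+0.112)^t    t·PV
  1         0.25         0.2248         0.2248
  2         0.25         0.2022         0.4044
  3       100.25        72.9071       218.7214
  Σ                     73.3341       219.3506
P = 73.3341; Macaulay duration = 219.3506 / 73.3341 = 2.99111 years.
Modified duration = D_Mac / (1 + y) = 2.99111 / 1.112 = 2.68985 years.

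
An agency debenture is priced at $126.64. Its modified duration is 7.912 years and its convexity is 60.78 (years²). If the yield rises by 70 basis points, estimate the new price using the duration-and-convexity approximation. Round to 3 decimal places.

$119.815

Duration effect: -D_mod·Δy = -7.912 × (+0.007) = -0.055384
Convexity effect: ½·C·(Δy)² = 0.5 × 60.78 × (0.007)² = +0.00148911
ΔP/P ≈ -0.055384 + 0.00148911 = -0.05389489
New price ≈ 126.64 × (1 - 0.05389489) = 119.8147511304.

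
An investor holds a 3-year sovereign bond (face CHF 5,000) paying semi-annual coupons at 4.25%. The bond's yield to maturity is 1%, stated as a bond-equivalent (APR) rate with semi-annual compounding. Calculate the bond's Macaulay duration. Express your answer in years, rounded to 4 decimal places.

Periodic yield y = 0.005. Discount each cash flow and weight by its period:
  t   CF        PV=CF/(1+0.005)^t    t·PV
  1       106.25       105.7214       105.7214
  2       106.25       105.1954       210.3908
  3       106.25       104.6721       314.0162
  4       106.25       104.1513       416.6052
  5       106.25       103.6331       518.1657
  6     5,106.25     4,955.7079    29,734.2476
  Σ                  5,479.0812    31,299.1469
Price P = Σ PV = 5,479.0812.
Macaulay duration = Σ(t·PV) / P = 31,299.1469 / 5,479.0812 = 5.71248 half-year periods.
In years: 5.71248 / 2 = 2.85624 years.

2.8562 years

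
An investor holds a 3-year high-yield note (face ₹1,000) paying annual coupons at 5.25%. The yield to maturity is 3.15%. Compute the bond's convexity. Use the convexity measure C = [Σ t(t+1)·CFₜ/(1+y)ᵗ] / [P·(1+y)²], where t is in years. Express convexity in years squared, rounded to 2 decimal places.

10.56

With y = 0.0315:
  t   CF        PV=CF/(1+0.0315)^t    t·PV        t(t+1)·PV
  1        52.50        50.8968        50.8968         101.7935
  2        52.50        49.3425        98.6849         296.0548
  3     1,052.50       958.9907     2,876.9722      11,507.8887
  Σ                  1,059.2299     3,026.5539      11,905.7370
P = 1,059.2299.
Convexity = Σ t(t+1)·PV / [P·(1+y)²] = 11,905.7370 / (1,059.2299 × 1.063992) = 10.56398.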